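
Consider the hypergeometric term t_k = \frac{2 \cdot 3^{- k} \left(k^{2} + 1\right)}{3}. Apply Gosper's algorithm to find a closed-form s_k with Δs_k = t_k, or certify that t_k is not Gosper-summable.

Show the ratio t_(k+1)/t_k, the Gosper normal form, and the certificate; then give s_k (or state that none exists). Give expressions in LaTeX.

s_k = 3^{- k} \left(- k^{2} - k - 2\right)

Ratio r(k) = ((k + 1)**2 + 1)/(3*(k**2 + 1)).
Factor: A=1/3; B=1; C=k**2 + 1.
Key eq: (1/3)·f(k+1) = (1)·f(k) + (k**2 + 1).
From deg A=0, deg B=0, deg C=2: d=2.
Match coefficients ⇒ f(k) = -3*(k**2 + k + 2)/2.
Get s_k = R·t_k = (-k**2 - k - 2)/3**k with R(k) = B(k−1)f(k)/C(k) = -3*(k**2 + k + 2)/(2*(k**2 + 1)).
Check: Δs_k = 2*(k**2 + 1)/(3*3**k). ✓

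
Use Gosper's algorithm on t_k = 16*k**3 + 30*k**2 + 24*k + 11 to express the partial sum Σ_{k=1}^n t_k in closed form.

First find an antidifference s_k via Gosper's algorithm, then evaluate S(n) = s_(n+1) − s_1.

S(n) = n*(4*n**3 + 18*n**2 + 31*n + 28)

t_(k+1)/t_k = (16*k**3 + 78*k**2 + 132*k + 81)/(16*k**3 + 30*k**2 + 24*k + 11).
A = 1, B = 1, C = k**3 + 15*k**2/8 + 3*k/2 + 11/16.
Key eq: (1)·f(k+1) = (1)·f(k) + (k**3 + 15*k**2/8 + 3*k/2 + 11/16).
Bound: deg f ≤ 4.
Solve for f: f(k) = k*(4*k**3 + 2*k**2 + k + 4)/16 (degree 4 ≤ 4).
Certificate R = B(k−1)f/C = k*(4*k**3 + 2*k**2 + k + 4)/(16*k**3 + 30*k**2 + 24*k + 11) gives s_k = k*(4*k**3 + 2*k**2 + k + 4).
Check: Δs_k = 16*k**3 + 30*k**2 + 24*k + 11. ✓
Σ_(k=1)^n t_k = s_(n+1) − s_(1) = (4*n**4 + 18*n**3 + 31*n**2 + 28*n + 11) − (11), i.e. n*(4*n**3 + 18*n**2 + 31*n + 28).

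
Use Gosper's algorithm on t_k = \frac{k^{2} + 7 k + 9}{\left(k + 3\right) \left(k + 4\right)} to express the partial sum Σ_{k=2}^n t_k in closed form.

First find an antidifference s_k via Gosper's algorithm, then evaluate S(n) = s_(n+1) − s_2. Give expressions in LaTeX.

Step 1: r(k) = (k + 3)*(7*k + (k + 1)**2 + 16)/((k + 5)*(k**2 + 7*k + 9)).
Factor: A=k + 3; B=k + 5; C=k**2 + 7*k + 9.
Solve (k + 3)·f(k+1) − (k + 4)·f(k) = k**2 + 7*k + 9.
deg f ≤ 2 (via 1,1,2).
Match coefficients ⇒ f(k) = k*(k + 2).
So s_k = (B(k−1)f/C)·t_k = (k*(k + 2)*(k + 4)/(k**2 + 7*k + 9))·t_k = k*(k + 2)/(k + 3).
Δs = (k**2 + 7*k + 9)/(k**2 + 7*k + 12), as required.
Σ_(k=2)^n t_k = s_(n+1) − s_(2) = ((n**2 + 4*n + 3)/(n + 4)) − (8/5), i.e. (5*n**2 + 12*n - 17)/(5*(n + 4)).

S(n) = \frac{5 n^{2} + 12 n - 17}{5 \left(n + 4\right)}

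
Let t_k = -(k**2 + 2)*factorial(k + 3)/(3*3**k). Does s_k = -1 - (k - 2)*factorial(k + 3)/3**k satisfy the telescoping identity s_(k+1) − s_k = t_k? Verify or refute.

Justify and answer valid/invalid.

valid (s_(k+1) − s_k reduces to t_k)

s_(k+1) = -3**(-k - 1)*(k - 1)*factorial(k + 4) - 1
s_(k+1) − s_k = -(k**2 + 2)*factorial(k + 3)/(3*3**k)
(s_(k+1) − s_k) − t_k = 0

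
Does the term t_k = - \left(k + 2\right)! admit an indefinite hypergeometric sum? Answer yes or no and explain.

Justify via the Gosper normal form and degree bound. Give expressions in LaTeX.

No; the degree bound rules out any f.

Compute t_(k+1)/t_k: get k + 3.
Factor: A=k + 3; B=1; C=1.
f must satisfy (k + 3)·f(k+1) − (1)·f(k) = 1.
d = -1 from the (1,0,0) case.
deg f ≤ -1 is impossible — no certificate.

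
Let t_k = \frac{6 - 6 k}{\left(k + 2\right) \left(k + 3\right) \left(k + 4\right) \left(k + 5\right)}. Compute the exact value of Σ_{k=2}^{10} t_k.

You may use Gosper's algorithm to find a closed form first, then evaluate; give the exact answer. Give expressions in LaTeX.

Compute t_(k+1)/t_k: get k*(k + 2)/((k - 1)*(k + 6)).
A = k + 2, B = k + 6, C = k - 1.
f must satisfy (k + 2)·f(k+1) − (k + 5)·f(k) = k - 1.
From deg A=1, deg B=1, deg C=1: d=3.
Coefficient equations give f(k) = -k/2.
Get s_k = R·t_k = 3*k/((k + 2)*(k + 3)*(k + 4)) with R(k) = B(k−1)f(k)/C(k) = -k*(k + 5)/(2*(k - 1)).
Δs = 6*(1 - k)/(k**4 + 14*k**3 + 71*k**2 + 154*k + 120), as required.
Sum = s_(11) − s_(2); s_(11) = 11/910, s_(2) = 1/20 ⇒ -69/1820.

Σ = -69/1820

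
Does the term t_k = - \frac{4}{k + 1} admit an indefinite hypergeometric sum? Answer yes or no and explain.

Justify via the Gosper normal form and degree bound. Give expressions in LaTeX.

r(k) = (k + 1)/(k + 2) after simplifying.
Factor: A=k + 1; B=k + 2; C=1.
Solve (k + 1)·f(k+1) − (k + 1)·f(k) = 1.
From deg A=1, deg B=1, deg C=0: d=0.
Generic f = c0 gives residual -1; -1 = 0 cannot hold, so t_k is not Gosper-summable.

No — t_k has no hypergeometric antidifference.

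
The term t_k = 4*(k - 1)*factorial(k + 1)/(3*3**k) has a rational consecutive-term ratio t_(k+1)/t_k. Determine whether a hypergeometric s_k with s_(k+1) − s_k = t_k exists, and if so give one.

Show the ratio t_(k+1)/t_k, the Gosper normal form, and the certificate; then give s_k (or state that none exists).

Ratio r(k) = k*(k + 2)/(3*(k - 1)).
Take A(k)=k/3 + 2/3, B(k)=1, C(k)=k - 1.
Need (k/3 + 2/3)·f(k+1) − (1)·f(k) = k - 1.
From deg A=1, deg B=0, deg C=1: d=0.
Coefficient equations give f(k) = 3.
Get s_k = R·t_k = 4*factorial(k + 1)/3**k with R(k) = B(k−1)f(k)/C(k) = 3/(k - 1).
Check: Δs_k = 4*(k - 1)*factorial(k + 1)/(3*3**k). ✓

s_k = 4*factorial(k + 1)/3**k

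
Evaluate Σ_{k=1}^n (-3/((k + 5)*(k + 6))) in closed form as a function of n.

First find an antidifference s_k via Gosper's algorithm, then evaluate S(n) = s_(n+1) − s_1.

S(n) = -n/(2*n + 12)

Ratio r(k) = (k + 5)/(k + 7).
Factor: A=k + 5; B=k + 7; C=1.
Need (k + 5)·f(k+1) − (k + 6)·f(k) = 1.
d = 1 from the (1,1,0) case.
Solve for f: f(k) = k/5 (degree 1 ≤ 1).
Then R = B(k−1)f/C = k*(k + 6)/5, so s_k = R(k)·t_k = -3*k/(5*k + 25).
Δs = -3/(k**2 + 11*k + 30), as required.
Telescope: S(n) = s_(n+1) − s_(1) = 3*(-n - 1)/(5*(n + 6)) − (-1/10) = -n/(2*n + 12).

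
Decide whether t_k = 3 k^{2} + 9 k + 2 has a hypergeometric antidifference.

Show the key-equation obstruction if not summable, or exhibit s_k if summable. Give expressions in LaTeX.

Yes. s_k = k \left(k^{2} + 3 k - 2\right).

t_(k+1)/t_k = (3*k**2 + 15*k + 14)/(3*k**2 + 9*k + 2).
So A=1 and B=1, with C=k**2 + 3*k + 2/3.
Key eq: (1)·f(k+1) = (1)·f(k) + (k**2 + 3*k + 2/3).
Degrees (0,0,2) ⇒ d ≤ 3.
Solving with deg f ≤ 3: f(k) = k*(k**2 + 3*k - 2)/3.
Get s_k = R·t_k = k*(k**2 + 3*k - 2) with R(k) = B(k−1)f(k)/C(k) = k*(k**2 + 3*k - 2)/(3*k**2 + 9*k + 2).
Δs = 3*k**2 + 9*k + 2, as required.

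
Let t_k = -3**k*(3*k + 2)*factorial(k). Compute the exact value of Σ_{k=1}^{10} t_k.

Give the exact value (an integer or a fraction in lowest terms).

Σ = -7071141369597

t_(k+1)/t_k = 3*(k + 1)*(3*k + 5)/(3*k + 2).
A = 3*k + 3, B = 1, C = k + 2/3.
Set up (3*k + 3)·f(k+1) − (1)·f(k) − (k + 2/3) = 0.
Bound: deg f ≤ 0.
A polynomial solution: f(k) = 1/3.
Then R = B(k−1)f/C = 1/(3*k + 2), so s_k = R(k)·t_k = -3**k*factorial(k).
Δs = -3**k*(3*k + 2)*factorial(k), as required.
Σ_(k=1)^(10) t_k = s_(11) − s_(1) = -7071141369600 − (-3) = -7071141369597.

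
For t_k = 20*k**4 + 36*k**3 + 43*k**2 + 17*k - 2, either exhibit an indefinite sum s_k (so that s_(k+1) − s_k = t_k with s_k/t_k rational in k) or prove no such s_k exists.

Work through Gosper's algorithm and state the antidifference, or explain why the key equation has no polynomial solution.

s_k = k*(4*k**4 - k**3 + 3*k**2 - 4*k - 4)

Step 1: r(k) = (20*k**4 + 116*k**3 + 271*k**2 + 291*k + 114)/(20*k**4 + 36*k**3 + 43*k**2 + 17*k - 2).
Take A(k)=1, B(k)=1, C(k)=k**4 + 9*k**3/5 + 43*k**2/20 + 17*k/20 - 1/10.
Need (1)·f(k+1) − (1)·f(k) = k**4 + 9*k**3/5 + 43*k**2/20 + 17*k/20 - 1/10.
deg f ≤ 5 (via 0,0,4).
Solve for f: f(k) = k*(4*k**4 - k**3 + 3*k**2 - 4*k - 4)/20 (degree 5 ≤ 5).
So s_k = (B(k−1)f/C)·t_k = (k*(4*k**4 - k**3 + 3*k**2 - 4*k - 4)/(20*k**4 + 36*k**3 + 43*k**2 + 17*k - 2))·t_k = k*(4*k**4 - k**3 + 3*k**2 - 4*k - 4).
Check: Δs_k = 20*k**4 + 36*k**3 + 43*k**2 + 17*k - 2. ✓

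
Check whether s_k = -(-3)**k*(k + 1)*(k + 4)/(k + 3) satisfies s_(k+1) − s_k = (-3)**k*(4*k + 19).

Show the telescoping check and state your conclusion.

Invalid: residual (-3)**k*(-8*k**2 - 64*k - 122)/(k**2 + 7*k + 12) ≠ 0.

s_(k+1) = 3*(-3)**k*(k + 2)*(k + 5)/(k + 4)
s_(k+1) − s_k = (-3)**k*(4*k**3 + 39*k**2 + 117*k + 106)/(k**2 + 7*k + 12)
(s_(k+1) − s_k) − t_k = (-3)**k*(-8*k**2 - 64*k - 122)/(k**2 + 7*k + 12)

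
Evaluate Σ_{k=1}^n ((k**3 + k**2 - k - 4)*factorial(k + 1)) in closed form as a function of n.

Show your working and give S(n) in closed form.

Step 1: r(k) = -(k + 2)*(k - (k + 1)**3 - (k + 1)**2 + 5)/(k**3 + k**2 - k - 4).
Normal form (A,B,C) = (k + 2, 1, k**3 + k**2 - k - 4).
Need (k + 2)·f(k+1) − (1)·f(k) = k**3 + k**2 - k - 4.
From deg A=1, deg B=0, deg C=3: d=2.
A polynomial solution: f(k) = k**2 - 2*k - 2.
So s_k = (B(k−1)f/C)·t_k = ((k**2 - 2*k - 2)/(k**3 + k**2 - k - 4))·t_k = (k**2 - 2*k - 2)*factorial(k + 1).
Check: Δs_k = (k**3 + k**2 - k - 4)*factorial(k + 1). ✓
s_(n+1) = (n**2 - 3)*factorial(n + 2) and s_(1) = -6, so S(n) = n**2*factorial(n + 2) - 3*factorial(n + 2) + 6.

S(n) = n**2*factorial(n + 2) - 3*factorial(n + 2) + 6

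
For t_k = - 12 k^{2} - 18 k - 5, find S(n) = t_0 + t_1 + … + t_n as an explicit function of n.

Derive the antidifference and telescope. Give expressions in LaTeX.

r(k) = (12*k**2 + 42*k + 35)/(12*k**2 + 18*k + 5) after simplifying.
So A=1 and B=1, with C=k**2 + 3*k/2 + 5/12.
f must satisfy (1)·f(k+1) − (1)·f(k) = k**2 + 3*k/2 + 5/12.
Degrees (0,0,2) ⇒ d ≤ 3.
Match coefficients ⇒ f(k) = k*(4*k**2 + 3*k - 2)/12.
Get s_k = R·t_k = k*(-4*k**2 - 3*k + 2) with R(k) = B(k−1)f(k)/C(k) = k*(4*k**2 + 3*k - 2)/(12*k**2 + 18*k + 5).
Check: Δs_k = -12*k**2 - 18*k - 5. ✓
Telescope: S(n) = s_(n+1) − s_(0) = -4*n**3 - 15*n**2 - 16*n - 5 − (0) = -4*n**3 - 15*n**2 - 16*n - 5.

S(n) = - 4 n^{3} - 15 n^{2} - 16 n - 5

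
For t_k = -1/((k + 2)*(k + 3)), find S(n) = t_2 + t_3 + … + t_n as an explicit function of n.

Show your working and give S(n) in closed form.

Ratio r(k) = (k + 2)/(k + 4).
Factor: A=k + 2; B=k + 4; C=1.
Need (k + 2)·f(k+1) − (k + 3)·f(k) = 1.
From deg A=1, deg B=1, deg C=0: d=1.
Solve for f: f(k) = k/2 (degree 1 ≤ 1).
Then R = B(k−1)f/C = k*(k + 3)/2, so s_k = R(k)·t_k = -k/(2*k + 4).
Verify: -1/(k**2 + 5*k + 6) matches t_k.
s_(n+1) = (-n - 1)/(2*(n + 3)) and s_(2) = -1/4, so S(n) = (1 - n)/(4*(n + 3)).

S(n) = (1 - n)/(4*(n + 3))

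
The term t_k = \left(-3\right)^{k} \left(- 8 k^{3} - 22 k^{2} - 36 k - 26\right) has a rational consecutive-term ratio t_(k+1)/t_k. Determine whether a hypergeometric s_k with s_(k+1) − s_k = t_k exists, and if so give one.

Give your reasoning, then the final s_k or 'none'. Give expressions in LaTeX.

The ratio is 3*(-4*k**3 - 23*k**2 - 52*k - 46)/(4*k**3 + 11*k**2 + 18*k + 13).
Normal form (A,B,C) = (-3, 1, k**3 + 11*k**2/4 + 9*k/2 + 13/4).
Key eq: (-3)·f(k+1) = (1)·f(k) + (k**3 + 11*k**2/4 + 9*k/2 + 13/4).
From deg A=0, deg B=0, deg C=3: d=3.
A polynomial solution: f(k) = -(2*k**3 + k**2 + 3*k + 2)/8.
So s_k = (B(k−1)f/C)·t_k = (-(2*k**3 + k**2 + 3*k + 2)/(2*(4*k**3 + 11*k**2 + 18*k + 13)))·t_k = (-3)**k*(2*k**3 + k**2 + 3*k + 2).
Δs = (-3)**k*(-8*k**3 - 22*k**2 - 36*k - 26), as required.

s_k = \left(-3\right)^{k} \left(2 k^{3} + k^{2} + 3 k + 2\right)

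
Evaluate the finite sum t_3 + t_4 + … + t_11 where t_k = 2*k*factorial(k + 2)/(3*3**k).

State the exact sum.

Compute t_(k+1)/t_k: get (k + 1)*(k + 3)/(3*k).
Normal form (A,B,C) = (k/3 + 1, 1, k).
Need (k/3 + 1)·f(k+1) − (1)·f(k) = k.
Bound: deg f ≤ 0.
Solving with deg f ≤ 0: f(k) = 3.
Then R = B(k−1)f/C = 3/k, so s_k = R(k)·t_k = 2*factorial(k + 2)/3**k.
Δs = 2*k*factorial(k + 2)/(3*3**k), as required.
Evaluate s at k=12 and k=3: 717516800/2187 and 80/9; difference 717497360/2187.

Σ = 717497360/2187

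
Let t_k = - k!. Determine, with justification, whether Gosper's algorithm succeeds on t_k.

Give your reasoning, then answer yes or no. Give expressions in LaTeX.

No. Not Gosper-summable.

t_(k+1)/t_k = k + 1.
Gosper form: A/B · C(k+1)/C(k) with A=k + 1, B=1, C=1.
Key eq: (k + 1)·f(k+1) = (1)·f(k) + (1).
d = -1 from the (1,0,0) case.
Negative degree bound (-1): no f exists, t_k not Gosper-summable.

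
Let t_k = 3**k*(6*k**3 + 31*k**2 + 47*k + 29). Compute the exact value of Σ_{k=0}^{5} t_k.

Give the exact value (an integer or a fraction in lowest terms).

Σ = 543104

Ratio r(k) = 3*(6*k**3 + 49*k**2 + 127*k + 113)/(6*k**3 + 31*k**2 + 47*k + 29).
Normal form (A,B,C) = (3, 1, k**3 + 31*k**2/6 + 47*k/6 + 29/6).
Key eq: (3)·f(k+1) = (1)·f(k) + (k**3 + 31*k**2/6 + 47*k/6 + 29/6).
deg f ≤ 3 (via 0,0,3).
A polynomial solution: f(k) = (3*k**3 + 2*k**2 + 4*k + 1)/6.
So s_k = (B(k−1)f/C)·t_k = ((3*k**3 + 2*k**2 + 4*k + 1)/(6*k**3 + 31*k**2 + 47*k + 29))·t_k = 3**k*(3*k**3 + 2*k**2 + 4*k + 1).
Δs = 3**k*(6*k**3 + 31*k**2 + 47*k + 29), as required.
Sum = s_(6) − s_(0); s_(6) = 543105, s_(0) = 1 ⇒ 543104.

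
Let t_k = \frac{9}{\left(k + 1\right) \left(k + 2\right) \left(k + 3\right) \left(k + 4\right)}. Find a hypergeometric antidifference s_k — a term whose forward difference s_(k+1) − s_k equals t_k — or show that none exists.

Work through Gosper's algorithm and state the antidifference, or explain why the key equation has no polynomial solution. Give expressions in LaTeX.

s_k = \frac{k \left(k^{2} + 6 k + 11\right)}{2 \left(k + 1\right) \left(k + 2\right) \left(k + 3\right)}

t_(k+1)/t_k = (k + 1)/(k + 5).
A = k + 1, B = k + 5, C = 1.
Solve (k + 1)·f(k+1) − (k + 4)·f(k) = 1.
Degrees (1,1,0) ⇒ d ≤ 3.
Solving with deg f ≤ 3: f(k) = k*(k**2 + 6*k + 11)/18.
Certificate R = B(k−1)f/C = k*(k + 4)*(k**2 + 6*k + 11)/18 gives s_k = k*(k**2 + 6*k + 11)/(2*(k + 1)*(k + 2)*(k + 3)).
Δs = 9/(k**4 + 10*k**3 + 35*k**2 + 50*k + 24), as required.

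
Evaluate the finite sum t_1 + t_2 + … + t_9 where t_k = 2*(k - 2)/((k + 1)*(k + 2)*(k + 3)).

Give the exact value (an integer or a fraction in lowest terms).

Σ = 1/44

Step 1: r(k) = (k - 1)*(k + 1)/((k - 2)*(k + 4)).
A = k + 1, B = k + 4, C = k - 2.
f must satisfy (k + 1)·f(k+1) − (k + 3)·f(k) = k - 2.
deg f ≤ 2 (via 1,1,1).
A polynomial solution: f(k) = -k*(k + 7)/4.
So s_k = (B(k−1)f/C)·t_k = (-k*(k + 3)*(k + 7)/(4*(k - 2)))·t_k = k*(-k - 7)/(2*(k + 1)*(k + 2)).
Check: Δs_k = 2*(k - 2)/(k**3 + 6*k**2 + 11*k + 6). ✓
Sum = s_(10) − s_(1); s_(10) = -85/132, s_(1) = -2/3 ⇒ 1/44.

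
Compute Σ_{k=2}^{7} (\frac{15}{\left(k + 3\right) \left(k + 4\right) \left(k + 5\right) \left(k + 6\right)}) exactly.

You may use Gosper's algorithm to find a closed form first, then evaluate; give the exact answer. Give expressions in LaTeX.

Compute t_(k+1)/t_k: get (k + 3)/(k + 7).
So A=k + 3 and B=k + 7, with C=1.
Solve (k + 3)·f(k+1) − (k + 6)·f(k) = 1.
From deg A=1, deg B=1, deg C=0: d=3.
Match coefficients ⇒ f(k) = k*(k**2 + 12*k + 47)/180.
Certificate R = B(k−1)f/C = k*(k + 6)*(k**2 + 12*k + 47)/180 gives s_k = k*(k**2 + 12*k + 47)/(12*(k + 3)*(k + 4)*(k + 5)).
Check: Δs_k = 15/(k**4 + 18*k**3 + 119*k**2 + 342*k + 360). ✓
Evaluate s at k=8 and k=2: 23/286 and 5/84; difference 251/12012.

Σ = 251/12012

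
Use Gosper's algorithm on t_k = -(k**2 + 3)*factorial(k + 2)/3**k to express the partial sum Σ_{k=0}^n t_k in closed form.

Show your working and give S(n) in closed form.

S(n) = -6 - n*factorial(n + 3)/3**n

Compute t_(k+1)/t_k: get (k + 3)*((k + 1)**2 + 3)/(3*(k**2 + 3)).
Factor: A=k/3 + 1; B=1; C=k**2 + 3.
f must satisfy (k/3 + 1)·f(k+1) − (1)·f(k) = k**2 + 3.
Degrees (1,0,2) ⇒ d ≤ 1.
A polynomial solution: f(k) = 3*(k - 1).
R(k) = B(k−1)·f(k)/C(k) = 3*(k - 1)/(k**2 + 3); s_k = R·t_k = -3**(1 - k)*(k - 1)*factorial(k + 2).
Check: Δs_k = -(k**2 + 3)*factorial(k + 2)/3**k. ✓
s_(n+1) = -n*factorial(n + 3)/3**n and s_(0) = 6, so S(n) = -6 - n*factorial(n + 3)/3**n.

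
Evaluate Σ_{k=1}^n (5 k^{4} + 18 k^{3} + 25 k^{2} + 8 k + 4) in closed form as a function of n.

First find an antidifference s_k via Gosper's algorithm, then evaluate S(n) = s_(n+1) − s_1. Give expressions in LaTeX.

S(n) = n \left(n^{4} + 7 n^{3} + 19 n^{2} + 21 n + 12\right)

The ratio is (5*k**4 + 38*k**3 + 109*k**2 + 132*k + 60)/(5*k**4 + 18*k**3 + 25*k**2 + 8*k + 4).
Factor: A=1; B=1; C=k**4 + 18*k**3/5 + 5*k**2 + 8*k/5 + 4/5.
Solve (1)·f(k+1) − (1)·f(k) = k**4 + 18*k**3/5 + 5*k**2 + 8*k/5 + 4/5.
From deg A=0, deg B=0, deg C=4: d=5.
A polynomial solution: f(k) = k*(k**4 + 2*k**3 + k**2 - 4*k + 4)/5.
Certificate R = B(k−1)f/C = k*(k**4 + 2*k**3 + k**2 - 4*k + 4)/(5*k**4 + 18*k**3 + 25*k**2 + 8*k + 4) gives s_k = k*(k**4 + 2*k**3 + k**2 - 4*k + 4).
Verify: 5*k**4 + 18*k**3 + 25*k**2 + 8*k + 4 matches t_k.
Σ_(k=1)^n t_k = s_(n+1) − s_(1) = (n**5 + 7*n**4 + 19*n**3 + 21*n**2 + 12*n + 4) − (4), i.e. n*(n**4 + 7*n**3 + 19*n**2 + 21*n + 12).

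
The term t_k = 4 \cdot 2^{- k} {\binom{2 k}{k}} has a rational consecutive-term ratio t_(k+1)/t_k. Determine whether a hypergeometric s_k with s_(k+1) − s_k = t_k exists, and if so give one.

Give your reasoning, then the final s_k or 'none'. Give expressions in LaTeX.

not Gosper-summable; s_k does not exist

Ratio r(k) = (2*k + 1)/(k + 1).
So A=2*k + 1 and B=k + 1, with C=1.
Set up (2*k + 1)·f(k+1) − (k)·f(k) − (1) = 0.
deg f ≤ -1 (via 1,1,0).
d = -1 < 0 ⇒ no nonzero polynomial f; not summable.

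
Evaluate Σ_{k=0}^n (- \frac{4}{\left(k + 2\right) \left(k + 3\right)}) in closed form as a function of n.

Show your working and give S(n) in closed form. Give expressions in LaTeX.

Compute t_(k+1)/t_k: get (k + 2)/(k + 4).
So A=k + 2 and B=k + 4, with C=1.
Solve (k + 2)·f(k+1) − (k + 3)·f(k) = 1.
Bound: deg f ≤ 1.
Coefficient equations give f(k) = k/2.
Get s_k = R·t_k = -2*k/(k + 2) with R(k) = B(k−1)f(k)/C(k) = k*(k + 3)/2.
Verify: -4/(k**2 + 5*k + 6) matches t_k.
Evaluate: s_(n+1) = 2*(-n - 1)/(n + 3); subtract s_(0) = 0 ⇒ S(n) = 2*(-n - 1)/(n + 3).

S(n) = \frac{2 \left(- n - 1\right)}{n + 3}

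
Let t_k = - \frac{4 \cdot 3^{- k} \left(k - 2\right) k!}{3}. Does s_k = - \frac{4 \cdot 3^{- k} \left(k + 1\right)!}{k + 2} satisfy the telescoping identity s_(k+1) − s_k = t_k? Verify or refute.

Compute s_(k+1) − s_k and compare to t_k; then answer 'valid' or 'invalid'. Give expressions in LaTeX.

s_(k+1) = -4*factorial(k + 2)/(3*3**k*(k + 3))
s_(k+1) − s_k = -4*(k**2 + k - 5)*factorial(k + 1)/(3*3**k*(k + 2)*(k + 3))
(s_(k+1) − s_k) − t_k = 4*(k**2 - 7)*factorial(k)/(3*3**k*(k + 2)*(k + 3))

Invalid: residual \frac{4 \cdot 3^{- k} \left(k^{2} - 7\right) k!}{3 \left(k + 2\right) \left(k + 3\right)} ≠ 0.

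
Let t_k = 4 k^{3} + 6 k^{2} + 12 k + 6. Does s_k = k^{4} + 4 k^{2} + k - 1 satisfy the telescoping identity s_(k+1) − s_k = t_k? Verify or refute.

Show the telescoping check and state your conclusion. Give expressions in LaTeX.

s_(k+1) = k + (k + 1)**4 + 4*(k + 1)**2
s_(k+1) − s_k = 4*k**3 + 6*k**2 + 12*k + 6
(s_(k+1) − s_k) − t_k = 0

valid (s_(k+1) − s_k reduces to t_k)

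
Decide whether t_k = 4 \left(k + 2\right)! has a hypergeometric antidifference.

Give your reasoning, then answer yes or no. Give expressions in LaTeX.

r(k) = k + 3 after simplifying.
Normal form (A,B,C) = (k + 3, 1, 1).
Need (k + 3)·f(k+1) − (1)·f(k) = 1.
Degrees (1,0,0) ⇒ d ≤ -1.
Negative degree bound (-1): no f exists, t_k not Gosper-summable.

No; the degree bound rules out any f.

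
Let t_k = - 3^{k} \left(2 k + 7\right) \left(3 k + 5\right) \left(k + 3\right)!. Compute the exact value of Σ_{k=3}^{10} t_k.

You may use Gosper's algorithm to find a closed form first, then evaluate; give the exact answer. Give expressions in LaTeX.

Σ = -355197573277611120

Ratio r(k) = 3*(k + 4)*(2*k + 9)*(3*k + 8)/((2*k + 7)*(3*k + 5)).
Take A(k)=3*k + 12, B(k)=1, C(k)=k**2 + 31*k/6 + 35/6.
Key eq: (3*k + 12)·f(k+1) = (1)·f(k) + (k**2 + 31*k/6 + 35/6).
Bound: deg f ≤ 1.
Solving with deg f ≤ 1: f(k) = (2*k + 1)/6.
R(k) = B(k−1)·f(k)/C(k) = (2*k + 1)/((2*k + 7)*(3*k + 5)); s_k = R·t_k = -3**k*(2*k + 1)*factorial(k + 3).
s_(k+1) − s_k = -3**k*(2*k + 7)*(3*k + 5)*factorial(k + 3) = t_k.
Telescoping: Σ = s_(11) − s_(3) = -355197573277747200 − (-136080) = -355197573277611120.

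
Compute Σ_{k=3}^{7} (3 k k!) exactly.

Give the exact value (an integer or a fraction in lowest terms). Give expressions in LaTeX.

Σ = 120942

t_(k+1)/t_k = (k + 1)**2/k.
Normal form (A,B,C) = (k + 1, 1, k).
f must satisfy (k + 1)·f(k+1) − (1)·f(k) = k.
Degrees (1,0,1) ⇒ d ≤ 0.
Coefficient equations give f(k) = 1.
R(k) = B(k−1)·f(k)/C(k) = 1/k; s_k = R·t_k = 3*factorial(k).
Δs = 3*k*factorial(k), as required.
Telescoping: Σ = s_(8) − s_(3) = 120960 − (18) = 120942.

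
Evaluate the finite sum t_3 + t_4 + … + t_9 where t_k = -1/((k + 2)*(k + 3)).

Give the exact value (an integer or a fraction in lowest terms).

Ratio r(k) = (k + 2)/(k + 4).
Gosper form: A/B · C(k+1)/C(k) with A=k + 2, B=k + 4, C=1.
f must satisfy (k + 2)·f(k+1) − (k + 3)·f(k) = 1.
d = 1 from the (1,1,0) case.
Match coefficients ⇒ f(k) = k/2.
Certificate R = B(k−1)f/C = k*(k + 3)/2 gives s_k = -k/(2*k + 4).
s_(k+1) − s_k = -1/(k**2 + 5*k + 6) = t_k.
Evaluate s at k=10 and k=3: -5/12 and -3/10; difference -7/60.

Σ = -7/60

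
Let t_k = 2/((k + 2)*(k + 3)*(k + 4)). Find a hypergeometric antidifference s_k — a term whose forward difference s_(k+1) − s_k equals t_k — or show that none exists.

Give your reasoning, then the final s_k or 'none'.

s_k = k*(k + 5)/(6*(k + 2)*(k + 3))

Step 1: r(k) = (k + 2)/(k + 5).
Gosper form: A/B · C(k+1)/C(k) with A=k + 2, B=k + 5, C=1.
Key eq: (k + 2)·f(k+1) = (k + 4)·f(k) + (1).
deg f ≤ 2 (via 1,1,0).
Match coefficients ⇒ f(k) = k*(k + 5)/12.
R(k) = B(k−1)·f(k)/C(k) = k*(k + 4)*(k + 5)/12; s_k = R·t_k = k*(k + 5)/(6*(k + 2)*(k + 3)).
Verify: 2/(k**3 + 9*k**2 + 26*k + 24) matches t_k.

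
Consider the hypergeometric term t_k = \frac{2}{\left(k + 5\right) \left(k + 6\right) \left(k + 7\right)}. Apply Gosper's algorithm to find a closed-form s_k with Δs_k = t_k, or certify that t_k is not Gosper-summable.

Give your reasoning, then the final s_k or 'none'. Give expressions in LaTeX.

s_k = \frac{k \left(k + 11\right)}{30 \left(k + 5\right) \left(k + 6\right)}

r(k) = (k + 5)/(k + 8) after simplifying.
Factor: A=k + 5; B=k + 8; C=1.
Key eq: (k + 5)·f(k+1) = (k + 7)·f(k) + (1).
Bound: deg f ≤ 2.
Solve for f: f(k) = k*(k + 11)/60 (degree 2 ≤ 2).
Then R = B(k−1)f/C = k*(k + 7)*(k + 11)/60, so s_k = R(k)·t_k = k*(k + 11)/(30*(k + 5)*(k + 6)).
s_(k+1) − s_k = 2/(k**3 + 18*k**2 + 107*k + 210) = t_k.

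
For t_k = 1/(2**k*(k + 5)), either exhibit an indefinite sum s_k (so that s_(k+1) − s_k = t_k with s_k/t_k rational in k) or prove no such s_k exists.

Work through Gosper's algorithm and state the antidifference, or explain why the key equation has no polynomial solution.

Compute t_(k+1)/t_k: get (k + 5)/(2*(k + 6)).
A = k/2 + 5/2, B = k + 6, C = 1.
Need (k/2 + 5/2)·f(k+1) − (k + 5)·f(k) = 1.
Bound: deg f ≤ -1.
deg f ≤ -1 is impossible — no certificate.

not Gosper-summable; s_k does not exist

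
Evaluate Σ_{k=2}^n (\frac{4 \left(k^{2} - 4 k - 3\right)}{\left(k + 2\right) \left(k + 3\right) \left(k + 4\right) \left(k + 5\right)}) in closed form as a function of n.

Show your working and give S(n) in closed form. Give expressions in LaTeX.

Step 1: r(k) = (k**3 - 10*k - 12)/(k**3 + 2*k**2 - 27*k - 18).
Take A(k)=k + 2, B(k)=k + 6, C(k)=k**2 - 4*k - 3.
Set up (k + 2)·f(k+1) − (k + 5)·f(k) − (k**2 - 4*k - 3) = 0.
From deg A=1, deg B=1, deg C=2: d=3.
Coefficient equations give f(k) = -k*(2*k + 1)/2.
Certificate R = B(k−1)f/C = -k*(k + 5)*(2*k + 1)/(2*(k**2 - 4*k - 3)) gives s_k = 2*k*(-2*k - 1)/((k + 2)*(k + 3)*(k + 4)).
s_(k+1) − s_k = 4*(k**2 - 4*k - 3)/(k**4 + 14*k**3 + 71*k**2 + 154*k + 120) = t_k.
s_(n+1) = 2*(-2*n**2 - 5*n - 3)/(n**3 + 12*n**2 + 47*n + 60) and s_(2) = -1/6, so S(n) = (n**3 - 12*n**2 - 13*n + 24)/(6*(n**3 + 12*n**2 + 47*n + 60)).

S(n) = \frac{n^{3} - 12 n^{2} - 13 n + 24}{6 \left(n^{3} + 12 n^{2} + 47 n + 60\right)}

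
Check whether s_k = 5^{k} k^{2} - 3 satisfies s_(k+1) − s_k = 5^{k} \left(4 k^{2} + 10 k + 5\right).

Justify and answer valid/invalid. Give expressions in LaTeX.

Valid — Δs_k = t_k.

s_(k+1) = 5**(k + 1)*(k + 1)**2 - 3
s_(k+1) − s_k = 5**k*(-k**2 + 5*(k + 1)**2)
(s_(k+1) − s_k) − t_k = 0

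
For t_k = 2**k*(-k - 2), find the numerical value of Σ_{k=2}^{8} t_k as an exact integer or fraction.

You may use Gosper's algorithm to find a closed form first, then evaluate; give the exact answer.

Step 1: r(k) = 2*(k + 3)/(k + 2).
Take A(k)=2, B(k)=1, C(k)=k + 2.
f must satisfy (2)·f(k+1) − (1)·f(k) = k + 2.
From deg A=0, deg B=0, deg C=1: d=1.
Coefficient equations give f(k) = k.
Then R = B(k−1)f/C = k/(k + 2), so s_k = R(k)·t_k = -2**k*k.
Verify: 2**k*(-k - 2) matches t_k.
Sum = s_(9) − s_(2); s_(9) = -4608, s_(2) = -8 ⇒ -4600.

Σ = -4600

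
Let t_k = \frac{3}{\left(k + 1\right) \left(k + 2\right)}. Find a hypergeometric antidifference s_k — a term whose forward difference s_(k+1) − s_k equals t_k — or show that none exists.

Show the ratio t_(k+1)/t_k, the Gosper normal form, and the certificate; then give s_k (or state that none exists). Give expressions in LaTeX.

The ratio is (k + 1)/(k + 3).
Normal form (A,B,C) = (k + 1, k + 3, 1).
Set up (k + 1)·f(k+1) − (k + 2)·f(k) − (1) = 0.
Bound: deg f ≤ 1.
Solving with deg f ≤ 1: f(k) = k.
Then R = B(k−1)f/C = k*(k + 2), so s_k = R(k)·t_k = 3*k/(k + 1).
Verify: 3/(k**2 + 3*k + 2) matches t_k.

s_k = \frac{3 k}{k + 1}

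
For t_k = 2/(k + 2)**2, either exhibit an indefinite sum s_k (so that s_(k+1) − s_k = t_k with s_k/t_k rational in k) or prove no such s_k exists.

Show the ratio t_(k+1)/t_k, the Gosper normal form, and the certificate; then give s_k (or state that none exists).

none — t_k is not Gosper-summable

The ratio is (k + 2)**2/(k + 3)**2.
Factor: A=k**2 + 4*k + 4; B=k**2 + 6*k + 9; C=1.
Set up (k**2 + 4*k + 4)·f(k+1) − (k**2 + 4*k + 4)·f(k) − (1) = 0.
d = 0 from the (2,2,0) case.
f = c0 ⇒ A·f(k+1) − B(k−1)·f(k) − C = -1. The system {-1 = 0} is inconsistent; no antidifference.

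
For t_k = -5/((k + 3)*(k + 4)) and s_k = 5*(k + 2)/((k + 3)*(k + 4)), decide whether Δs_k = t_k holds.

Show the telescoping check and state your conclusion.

s_(k+1) = 5*(k + 3)/((k + 4)*(k + 5))
s_(k+1) − s_k = 5*(-k - 1)/(k**3 + 12*k**2 + 47*k + 60)
(s_(k+1) − s_k) − t_k = 20/(k**3 + 12*k**2 + 47*k + 60)

Invalid: residual 20/(k**3 + 12*k**2 + 47*k + 60) ≠ 0.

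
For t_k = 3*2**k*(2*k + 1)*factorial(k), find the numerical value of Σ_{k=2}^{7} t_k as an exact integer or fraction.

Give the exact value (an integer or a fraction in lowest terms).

Compute t_(k+1)/t_k: get 2*(k + 1)*(2*k + 3)/(2*k + 1).
Gosper form: A/B · C(k+1)/C(k) with A=2*k + 2, B=1, C=k + 1/2.
Solve (2*k + 2)·f(k+1) − (1)·f(k) = k + 1/2.
From deg A=1, deg B=0, deg C=1: d=0.
Solving with deg f ≤ 0: f(k) = 1/2.
Then R = B(k−1)f/C = 1/(2*k + 1), so s_k = R(k)·t_k = 3*2**k*factorial(k).
Verify: 3*2**k*(2*k + 1)*factorial(k) matches t_k.
Sum = s_(8) − s_(2); s_(8) = 30965760, s_(2) = 24 ⇒ 30965736.

Σ = 30965736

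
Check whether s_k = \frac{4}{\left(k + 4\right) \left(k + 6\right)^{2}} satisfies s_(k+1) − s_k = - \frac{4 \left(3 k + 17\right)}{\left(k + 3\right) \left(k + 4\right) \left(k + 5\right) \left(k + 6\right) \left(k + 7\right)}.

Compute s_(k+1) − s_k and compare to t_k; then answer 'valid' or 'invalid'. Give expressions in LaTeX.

s_(k+1) = 4/((k + 5)*(k + 7)**2)
s_(k+1) − s_k = 4/((k + 5)*(k + 7)**2) - 4/((k + 4)*(k + 6)**2)
(s_(k+1) − s_k) − t_k = 12*(4*k**2 + 47*k + 137)/(k**7 + 38*k**6 + 612*k**5 + 5410*k**4 + 28319*k**3 + 87672*k**2 + 148428*k + 105840)

Invalid: residual \frac{12 \left(4 k^{2} + 47 k + 137\right)}{k^{7} + 38 k^{6} + 612 k^{5} + 5410 k^{4} + 28319 k^{3} + 87672 k^{2} + 148428 k + 105840} ≠ 0.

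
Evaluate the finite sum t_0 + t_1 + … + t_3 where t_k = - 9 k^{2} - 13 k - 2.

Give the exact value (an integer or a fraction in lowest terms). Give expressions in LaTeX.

Σ = -212

Ratio r(k) = (9*k**2 + 31*k + 24)/(9*k**2 + 13*k + 2).
Factor: A=1; B=1; C=k**2 + 13*k/9 + 2/9.
Key eq: (1)·f(k+1) = (1)·f(k) + (k**2 + 13*k/9 + 2/9).
Bound: deg f ≤ 3.
Match coefficients ⇒ f(k) = k*(3*k**2 + 2*k - 3)/9.
R(k) = B(k−1)·f(k)/C(k) = k*(3*k**2 + 2*k - 3)/(9*k**2 + 13*k + 2); s_k = R·t_k = k*(-3*k**2 - 2*k + 3).
Δs = -9*k**2 - 13*k - 2, as required.
Telescoping: Σ = s_(4) − s_(0) = -212 − (0) = -212.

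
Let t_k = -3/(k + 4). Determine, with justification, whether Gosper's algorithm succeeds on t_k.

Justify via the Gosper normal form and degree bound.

No — key equation has no polynomial f.

Ratio r(k) = (k + 4)/(k + 5).
A = k + 4, B = k + 5, C = 1.
Solve (k + 4)·f(k+1) − (k + 4)·f(k) = 1.
deg f ≤ 0 (via 1,1,0).
Write f(k) = c0. Then LHS − RHS = -1, requiring -1 = 0: contradictory. No certificate.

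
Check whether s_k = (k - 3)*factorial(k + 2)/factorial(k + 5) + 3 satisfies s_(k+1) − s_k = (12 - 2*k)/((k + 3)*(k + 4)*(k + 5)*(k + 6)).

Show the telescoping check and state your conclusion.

Valid — Δs_k = t_k.

s_(k+1) = (k - 2)*factorial(k + 3)/factorial(k + 6) + 3
s_(k+1) − s_k = (12 - 2*k)/((k + 3)*(k + 4)*(k + 5)*(k + 6))
(s_(k+1) − s_k) − t_k = 0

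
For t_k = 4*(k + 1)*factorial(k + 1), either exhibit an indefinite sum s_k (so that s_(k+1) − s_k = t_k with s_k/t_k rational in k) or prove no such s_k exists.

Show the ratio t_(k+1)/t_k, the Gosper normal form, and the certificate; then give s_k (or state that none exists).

s_k = 4*factorial(k + 1)

r(k) = (k + 2)**2/(k + 1) after simplifying.
So A=k + 2 and B=1, with C=k + 1.
f must satisfy (k + 2)·f(k+1) − (1)·f(k) = k + 1.
Bound: deg f ≤ 0.
A polynomial solution: f(k) = 1.
Then R = B(k−1)f/C = 1/(k + 1), so s_k = R(k)·t_k = 4*factorial(k + 1).
s_(k+1) − s_k = 4*(k + 1)*factorial(k + 1) = t_k.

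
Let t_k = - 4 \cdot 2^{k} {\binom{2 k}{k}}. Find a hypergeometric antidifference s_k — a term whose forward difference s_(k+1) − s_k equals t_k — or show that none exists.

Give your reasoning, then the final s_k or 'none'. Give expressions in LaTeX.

none — t_k is not Gosper-summable

Step 1: r(k) = 4*(2*k + 1)/(k + 1).
Normal form (A,B,C) = (8*k + 4, k + 1, 1).
Need (8*k + 4)·f(k+1) − (k)·f(k) = 1.
Degrees (1,1,0) ⇒ d ≤ -1.
deg f ≤ -1 is impossible — no certificate.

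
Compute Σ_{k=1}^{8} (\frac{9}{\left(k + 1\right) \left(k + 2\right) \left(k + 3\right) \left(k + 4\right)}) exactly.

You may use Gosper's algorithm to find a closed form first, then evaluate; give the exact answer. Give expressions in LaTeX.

Σ = 27/220

The ratio is (k + 1)/(k + 5).
A = k + 1, B = k + 5, C = 1.
Key eq: (k + 1)·f(k+1) = (k + 4)·f(k) + (1).
deg f ≤ 3 (via 1,1,0).
Match coefficients ⇒ f(k) = k*(k**2 + 6*k + 11)/18.
So s_k = (B(k−1)f/C)·t_k = (k*(k + 4)*(k**2 + 6*k + 11)/18)·t_k = k*(k**2 + 6*k + 11)/(2*(k + 1)*(k + 2)*(k + 3)).
Check: Δs_k = 9/(k**4 + 10*k**3 + 35*k**2 + 50*k + 24). ✓
Sum = s_(9) − s_(1); s_(9) = 219/440, s_(1) = 3/8 ⇒ 27/220.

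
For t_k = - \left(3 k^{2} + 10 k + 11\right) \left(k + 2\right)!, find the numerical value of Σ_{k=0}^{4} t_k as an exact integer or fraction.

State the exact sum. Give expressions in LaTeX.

r(k) = (k + 3)*(10*k + 3*(k + 1)**2 + 21)/(3*k**2 + 10*k + 11) after simplifying.
Factor: A=k + 3; B=1; C=k**2 + 10*k/3 + 11/3.
Solve (k + 3)·f(k+1) − (1)·f(k) = k**2 + 10*k/3 + 11/3.
From deg A=1, deg B=0, deg C=2: d=1.
Solving with deg f ≤ 1: f(k) = (3*k + 1)/3.
Certificate R = B(k−1)f/C = (3*k + 1)/(3*k**2 + 10*k + 11) gives s_k = -(3*k + 1)*factorial(k + 2).
Verify: -(3*k**2 + 10*k + 11)*factorial(k + 2) matches t_k.
Σ_(k=0)^(4) t_k = s_(5) − s_(0) = -80640 − (-2) = -80638.

Σ = -80638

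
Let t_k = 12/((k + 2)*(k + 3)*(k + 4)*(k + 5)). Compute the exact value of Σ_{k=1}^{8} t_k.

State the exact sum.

Σ = 46/715

r(k) = (k + 2)/(k + 6) after simplifying.
A = k + 2, B = k + 6, C = 1.
Solve (k + 2)·f(k+1) − (k + 5)·f(k) = 1.
From deg A=1, deg B=1, deg C=0: d=3.
A polynomial solution: f(k) = k*(k**2 + 9*k + 26)/72.
Then R = B(k−1)f/C = k*(k + 5)*(k**2 + 9*k + 26)/72, so s_k = R(k)·t_k = k*(k**2 + 9*k + 26)/(6*(k + 2)*(k + 3)*(k + 4)).
Δs = 12/(k**4 + 14*k**3 + 71*k**2 + 154*k + 120), as required.
Evaluate s at k=9 and k=1: 47/286 and 1/10; difference 46/715.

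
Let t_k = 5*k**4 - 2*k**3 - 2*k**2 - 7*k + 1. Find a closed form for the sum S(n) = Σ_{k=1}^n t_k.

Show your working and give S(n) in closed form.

S(n) = n*(n**4 + 2*n**3 - 5*n - 3)

Step 1: r(k) = (5*k**4 + 18*k**3 + 22*k**2 + 3*k - 5)/(5*k**4 - 2*k**3 - 2*k**2 - 7*k + 1).
So A=1 and B=1, with C=k**4 - 2*k**3/5 - 2*k**2/5 - 7*k/5 + 1/5.
Set up (1)·f(k+1) − (1)·f(k) − (k**4 - 2*k**3/5 - 2*k**2/5 - 7*k/5 + 1/5) = 0.
d = 5 from the (0,0,4) case.
Solving with deg f ≤ 5: f(k) = k*(k**4 - 3*k**3 + 2*k**2 - 3*k + 4)/5.
Certificate R = B(k−1)f/C = k*(k**4 - 3*k**3 + 2*k**2 - 3*k + 4)/(5*k**4 - 2*k**3 - 2*k**2 - 7*k + 1) gives s_k = k*(k**4 - 3*k**3 + 2*k**2 - 3*k + 4).
Verify: 5*k**4 - 2*k**3 - 2*k**2 - 7*k + 1 matches t_k.
Evaluate: s_(n+1) = n**5 + 2*n**4 - 5*n**2 - 3*n + 1; subtract s_(1) = 1 ⇒ S(n) = n*(n**4 + 2*n**3 - 5*n - 3).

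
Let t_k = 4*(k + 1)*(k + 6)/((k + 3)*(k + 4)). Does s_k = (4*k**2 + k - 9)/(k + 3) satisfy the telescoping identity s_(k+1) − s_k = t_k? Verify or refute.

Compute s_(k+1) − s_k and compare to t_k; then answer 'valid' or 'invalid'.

s_(k+1) = (k + 4*(k + 1)**2 - 8)/(k + 4)
s_(k+1) − s_k = 4*(k**2 + 7*k + 6)/(k**2 + 7*k + 12)
(s_(k+1) − s_k) − t_k = 0

valid (s_(k+1) − s_k reduces to t_k)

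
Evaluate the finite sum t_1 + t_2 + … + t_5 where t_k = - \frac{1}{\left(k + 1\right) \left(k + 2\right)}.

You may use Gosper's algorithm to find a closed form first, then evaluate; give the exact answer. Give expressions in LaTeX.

The ratio is (k + 1)/(k + 3).
So A=k + 1 and B=k + 3, with C=1.
f must satisfy (k + 1)·f(k+1) − (k + 2)·f(k) = 1.
Bound: deg f ≤ 1.
Coefficient equations give f(k) = k.
So s_k = (B(k−1)f/C)·t_k = (k*(k + 2))·t_k = -k/(k + 1).
Check: Δs_k = -1/(k**2 + 3*k + 2). ✓
Σ_(k=1)^(5) t_k = s_(6) − s_(1) = -6/7 − (-1/2) = -5/14.

Σ = -5/14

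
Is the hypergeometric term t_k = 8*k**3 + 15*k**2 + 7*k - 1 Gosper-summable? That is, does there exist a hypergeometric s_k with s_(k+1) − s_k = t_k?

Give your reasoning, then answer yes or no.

Ratio r(k) = (8*k**3 + 39*k**2 + 61*k + 29)/(8*k**3 + 15*k**2 + 7*k - 1).
Normal form (A,B,C) = (1, 1, k**3 + 15*k**2/8 + 7*k/8 - 1/8).
f must satisfy (1)·f(k+1) − (1)·f(k) = k**3 + 15*k**2/8 + 7*k/8 - 1/8.
Bound: deg f ≤ 4.
Match coefficients ⇒ f(k) = k*(2*k**3 + k**2 - 2*k - 2)/8.
So s_k = (B(k−1)f/C)·t_k = (k*(2*k**3 + k**2 - 2*k - 2)/(8*k**3 + 15*k**2 + 7*k - 1))·t_k = k*(2*k**3 + k**2 - 2*k - 2).
Check: Δs_k = 8*k**3 + 15*k**2 + 7*k - 1. ✓

Yes. s_k = k*(2*k**3 + k**2 - 2*k - 2).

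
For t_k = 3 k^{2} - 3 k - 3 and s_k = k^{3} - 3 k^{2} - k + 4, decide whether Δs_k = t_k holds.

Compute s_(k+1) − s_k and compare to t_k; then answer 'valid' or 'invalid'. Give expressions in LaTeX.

valid (s_(k+1) − s_k reduces to t_k)

s_(k+1) = k**3 - 4*k + 1
s_(k+1) − s_k = 3*k**2 - 3*k - 3
(s_(k+1) − s_k) − t_k = 0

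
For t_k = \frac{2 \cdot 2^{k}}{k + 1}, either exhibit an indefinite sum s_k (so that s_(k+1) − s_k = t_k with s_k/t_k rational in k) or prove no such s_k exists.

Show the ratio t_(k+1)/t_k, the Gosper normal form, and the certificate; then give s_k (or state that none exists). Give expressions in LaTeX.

Ratio r(k) = 2*(k + 1)/(k + 2).
So A=2*k + 2 and B=k + 2, with C=1.
Need (2*k + 2)·f(k+1) − (k + 1)·f(k) = 1.
Bound: deg f ≤ -1.
Negative degree bound (-1): no f exists, t_k not Gosper-summable.

not Gosper-summable; s_k does not exist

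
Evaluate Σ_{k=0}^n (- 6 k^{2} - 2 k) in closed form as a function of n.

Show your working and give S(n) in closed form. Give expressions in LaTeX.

Step 1: r(k) = (k + 3*(k + 1)**2 + 1)/(k*(3*k + 1)).
A = 1, B = 1, C = k**2 + k/3.
Key eq: (1)·f(k+1) = (1)·f(k) + (k**2 + k/3).
Bound: deg f ≤ 3.
Coefficient equations give f(k) = k**2*(k - 1)/3.
Certificate R = B(k−1)f/C = k*(k - 1)/(3*k + 1) gives s_k = 2*k**2*(1 - k).
Δs = 2*k*(-3*k - 1), as required.
Telescope: S(n) = s_(n+1) − s_(0) = 2*n*(-n**2 - 2*n - 1) − (0) = 2*n*(-n**2 - 2*n - 1).

S(n) = 2 n \left(- n^{2} - 2 n - 1\right)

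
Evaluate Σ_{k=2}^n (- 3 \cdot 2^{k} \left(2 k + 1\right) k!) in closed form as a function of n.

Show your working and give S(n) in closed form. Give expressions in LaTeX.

Compute t_(k+1)/t_k: get 2*(k + 1)*(2*k + 3)/(2*k + 1).
Factor: A=2*k + 2; B=1; C=k + 1/2.
f must satisfy (2*k + 2)·f(k+1) − (1)·f(k) = k + 1/2.
d = 0 from the (1,0,1) case.
Solving with deg f ≤ 0: f(k) = 1/2.
R(k) = B(k−1)·f(k)/C(k) = 1/(2*k + 1); s_k = R·t_k = -3*2**k*factorial(k).
Verify: -3*2**k*(2*k + 1)*factorial(k) matches t_k.
Σ_(k=2)^n t_k = s_(n+1) − s_(2) = (-6*2**n*factorial(n + 1)) − (-24), i.e. -6*2**n*factorial(n + 1) + 24.

S(n) = - 6 \cdot 2^{n} \left(n + 1\right)! + 24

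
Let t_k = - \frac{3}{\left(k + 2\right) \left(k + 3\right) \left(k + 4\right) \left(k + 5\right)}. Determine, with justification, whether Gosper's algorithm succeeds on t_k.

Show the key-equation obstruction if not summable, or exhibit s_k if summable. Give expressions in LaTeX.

Yes. s_k = \frac{k \left(- k^{2} - 9 k - 26\right)}{24 \left(k + 2\right) \left(k + 3\right) \left(k + 4\right)}.

The ratio is (k + 2)/(k + 6).
Gosper form: A/B · C(k+1)/C(k) with A=k + 2, B=k + 6, C=1.
Set up (k + 2)·f(k+1) − (k + 5)·f(k) − (1) = 0.
deg f ≤ 3 (via 1,1,0).
Solving with deg f ≤ 3: f(k) = k*(k**2 + 9*k + 26)/72.
So s_k = (B(k−1)f/C)·t_k = (k*(k + 5)*(k**2 + 9*k + 26)/72)·t_k = k*(-k**2 - 9*k - 26)/(24*(k + 2)*(k + 3)*(k + 4)).
Δs = -3/(k**4 + 14*k**3 + 71*k**2 + 154*k + 120), as required.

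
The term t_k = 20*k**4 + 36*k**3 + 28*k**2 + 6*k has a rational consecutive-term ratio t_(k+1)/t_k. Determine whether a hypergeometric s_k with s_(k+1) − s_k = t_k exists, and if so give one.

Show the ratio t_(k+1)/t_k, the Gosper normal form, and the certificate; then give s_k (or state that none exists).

s_k = k*(4*k**4 - k**3 - 2*k**2 - 2*k + 1)

t_(k+1)/t_k = (10*k**4 + 58*k**3 + 128*k**2 + 125*k + 45)/(k*(10*k**3 + 18*k**2 + 14*k + 3)).
Normal form (A,B,C) = (1, 1, k**4 + 9*k**3/5 + 7*k**2/5 + 3*k/10).
Need (1)·f(k+1) − (1)·f(k) = k**4 + 9*k**3/5 + 7*k**2/5 + 3*k/10.
Bound: deg f ≤ 5.
Solve for f: f(k) = k*(k - 1)*(4*k**3 + 3*k**2 + k - 1)/20 (degree 5 ≤ 5).
So s_k = (B(k−1)f/C)·t_k = ((k - 1)*(4*k**3 + 3*k**2 + k - 1)/(2*(10*k**3 + 18*k**2 + 14*k + 3)))·t_k = k*(4*k**4 - k**3 - 2*k**2 - 2*k + 1).
Check: Δs_k = 2*k*(10*k**3 + 18*k**2 + 14*k + 3). ✓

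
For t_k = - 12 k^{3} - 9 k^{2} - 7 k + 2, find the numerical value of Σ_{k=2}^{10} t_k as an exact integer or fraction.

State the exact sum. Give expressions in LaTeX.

Compute t_(k+1)/t_k: get (12*k**3 + 45*k**2 + 61*k + 26)/(12*k**3 + 9*k**2 + 7*k - 2).
So A=1 and B=1, with C=k**3 + 3*k**2/4 + 7*k/12 - 1/6.
Solve (1)·f(k+1) − (1)·f(k) = k**3 + 3*k**2/4 + 7*k/12 - 1/6.
deg f ≤ 4 (via 0,0,3).
Match coefficients ⇒ f(k) = k*(3*k**3 - 3*k**2 + 2*k - 4)/12.
So s_k = (B(k−1)f/C)·t_k = (k*(3*k**3 - 3*k**2 + 2*k - 4)/(12*k**3 + 9*k**2 + 7*k - 2))·t_k = k*(-3*k**3 + 3*k**2 - 2*k + 4).
s_(k+1) − s_k = -12*k**3 - 9*k**2 - 7*k + 2 = t_k.
Telescoping: Σ = s_(11) − s_(2) = -40128 − (-24) = -40104.

Σ = -40104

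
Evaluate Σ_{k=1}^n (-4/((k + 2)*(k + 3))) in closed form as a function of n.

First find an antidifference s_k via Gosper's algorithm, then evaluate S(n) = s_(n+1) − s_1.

Ratio r(k) = (k + 2)/(k + 4).
So A=k + 2 and B=k + 4, with C=1.
Set up (k + 2)·f(k+1) − (k + 3)·f(k) − (1) = 0.
deg f ≤ 1 (via 1,1,0).
Solve for f: f(k) = k/2 (degree 1 ≤ 1).
So s_k = (B(k−1)f/C)·t_k = (k*(k + 3)/2)·t_k = -2*k/(k + 2).
Check: Δs_k = -4/(k**2 + 5*k + 6). ✓
Evaluate: s_(n+1) = 2*(-n - 1)/(n + 3); subtract s_(1) = -2/3 ⇒ S(n) = -4*n/(3*n + 9).

S(n) = -4*n/(3*n + 9)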